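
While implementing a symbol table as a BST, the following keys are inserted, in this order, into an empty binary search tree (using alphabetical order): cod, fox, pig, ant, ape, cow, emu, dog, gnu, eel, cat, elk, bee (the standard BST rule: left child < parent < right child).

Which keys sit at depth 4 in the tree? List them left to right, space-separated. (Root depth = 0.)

bee dog

Insert cod: tree is empty, so cod becomes the root.
Insert fox: fox > cod → go right. Place as right child of cod.
Insert pig: pig > cod → go right; pig > fox → go right. Place as right child of fox.
Insert ant: ant < cod → go left. Place as left child of cod.
Insert ape: ape < cod → go left; ape > ant → go right. Place as right child of ant.
Insert cow: cow > cod → go right; cow < fox → go left. Place as left child of fox.
Insert emu: emu > cod → go right; emu < fox → go left; emu > cow → go right. Place as right child of cow.
Insert dog: dog > cod → go right; dog < fox → go left; dog > cow → go right; dog < emu → go left. Place as left child of emu.
Insert gnu: gnu > cod → go right; gnu > fox → go right; gnu < pig → go left. Place as left child of pig.
Insert eel: eel > cod → go right; eel < fox → go left; eel > cow → go right; eel < emu → go left; eel > dog → go right. Place as right child of dog.
Insert cat: cat < cod → go left; cat > ant → go right; cat > ape → go right. Place as right child of ape.
Insert elk: elk > cod → go right; elk < fox → go left; elk > cow → go right; elk < emu → go left; elk > dog → go right; elk > eel → go right. Place as right child of eel.
Insert bee: bee < cod → go left; bee > ant → go right; bee > ape → go right; bee < cat → go left. Place as left child of cat.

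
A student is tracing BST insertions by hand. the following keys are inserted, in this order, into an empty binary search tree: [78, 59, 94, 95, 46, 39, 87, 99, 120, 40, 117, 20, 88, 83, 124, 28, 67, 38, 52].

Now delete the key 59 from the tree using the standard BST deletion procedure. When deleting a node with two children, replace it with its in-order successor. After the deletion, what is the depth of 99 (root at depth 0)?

78: root
59: left child of 78 (depth 1)
94: right child of 78 (depth 1)
95: right child of 94 (depth 2)
46: left child of 59 (depth 2)
39: left child of 46 (depth 3)
87: left child of 94 (depth 2)
99: right child of 95 (depth 3)
120: right child of 99 (depth 4)
40: right child of 39 (depth 4)
117: left child of 120 (depth 5)
20: left child of 39 (depth 4)
88: right child of 87 (depth 3)
83: left child of 87 (depth 3)
124: right child of 120 (depth 5)
28: right child of 20 (depth 5)
67: right child of 59 (depth 2)
38: right child of 28 (depth 6)
52: right child of 46 (depth 3)

Delete 59 (two children — replace with in-order successor).
After deletion, path to 99: 78 → 94 → 95 → 99.

3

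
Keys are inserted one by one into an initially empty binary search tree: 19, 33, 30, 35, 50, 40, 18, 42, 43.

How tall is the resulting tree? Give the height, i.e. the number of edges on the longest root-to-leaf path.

Insert 19: tree is empty, so 19 becomes the root.
Insert 33: 33 > 19 → go right. Place as right child of 19.
Insert 30: 30 > 19 → go right; 30 < 33 → go left. Place as left child of 33.
Insert 35: 35 > 19 → go right; 35 > 33 → go right. Place as right child of 33.
Insert 50: 50 > 19 → go right; 50 > 33 → go right; 50 > 35 → go right. Place as right child of 35.
Insert 40: 40 > 19 → go right; 40 > 33 → go right; 40 > 35 → go right; 40 < 50 → go left. Place as left child of 50.
Insert 18: 18 < 19 → go left. Place as left child of 19.
Insert 42: 42 > 19 → go right; 42 > 33 → go right; 42 > 35 → go right; 42 < 50 → go left; 42 > 40 → go right. Place as right child of 40.
Insert 43: 43 > 19 → go right; 43 > 33 → go right; 43 > 35 → go right; 43 < 50 → go left; 43 > 40 → go right; 43 > 42 → go right. Place as right child of 42.

The deepest node is 43 at depth 6.

6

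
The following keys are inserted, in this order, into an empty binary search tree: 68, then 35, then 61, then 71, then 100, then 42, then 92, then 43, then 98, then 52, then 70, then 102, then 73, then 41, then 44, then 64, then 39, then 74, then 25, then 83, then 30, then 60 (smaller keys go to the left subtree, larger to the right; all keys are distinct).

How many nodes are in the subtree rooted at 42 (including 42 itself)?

7

Resulting structure (node: left, right):
  68: L=35, R=71
  35: L=25, R=61
  61: L=42, R=64
  71: L=70, R=100
  100: L=92, R=102
  42: L=41, R=43
  92: L=73, R=98
  43: L=–, R=52
  98: L=–, R=–
  52: L=44, R=60
  70: L=–, R=–
  102: L=–, R=–
  73: L=–, R=74
  41: L=39, R=–
  44: L=–, R=–
  64: L=–, R=–
  39: L=–, R=–
  74: L=–, R=83
  25: L=–, R=30
  83: L=–, R=–
  30: L=–, R=–
  60: L=–, R=–

Subtree rooted at 42 contains: 42, 41, 39, 43, 52, 44, 60 — 7 nodes.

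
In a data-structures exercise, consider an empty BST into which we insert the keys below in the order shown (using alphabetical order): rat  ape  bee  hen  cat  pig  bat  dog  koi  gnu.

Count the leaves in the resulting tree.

rat: root
ape: left child of rat (depth 1)
bee: right child of ape (depth 2)
hen: right child of bee (depth 3)
cat: left child of hen (depth 4)
pig: right child of hen (depth 4)
bat: left child of bee (depth 3)
dog: right child of cat (depth 5)
koi: left child of pig (depth 5)
gnu: right child of dog (depth 6)

Leaves: bat, gnu, koi — 3 in total.

3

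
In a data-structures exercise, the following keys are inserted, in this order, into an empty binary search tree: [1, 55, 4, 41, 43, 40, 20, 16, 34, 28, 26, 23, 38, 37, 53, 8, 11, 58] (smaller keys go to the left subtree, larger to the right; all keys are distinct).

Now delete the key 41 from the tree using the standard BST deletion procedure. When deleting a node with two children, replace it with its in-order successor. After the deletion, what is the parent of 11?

8

1: root
55: right child of 1 (depth 1)
4: left child of 55 (depth 2)
41: right child of 4 (depth 3)
43: right child of 41 (depth 4)
40: left child of 41 (depth 4)
20: left child of 40 (depth 5)
16: left child of 20 (depth 6)
34: right child of 20 (depth 6)
28: left child of 34 (depth 7)
26: left child of 28 (depth 8)
23: left child of 26 (depth 9)
38: right child of 34 (depth 7)
37: left child of 38 (depth 8)
53: right child of 43 (depth 5)
8: left child of 16 (depth 7)
11: right child of 8 (depth 8)
58: right child of 55 (depth 2)

Delete 41 (two children — replace with in-order successor).
After deletion, 11's parent is 8.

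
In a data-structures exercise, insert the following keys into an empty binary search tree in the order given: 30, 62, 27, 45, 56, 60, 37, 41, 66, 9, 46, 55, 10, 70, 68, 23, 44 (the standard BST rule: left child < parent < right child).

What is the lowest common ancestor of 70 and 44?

Resulting structure (node: left, right):
  30: L=27, R=62
  62: L=45, R=66
  27: L=9, R=–
  45: L=37, R=56
  56: L=46, R=60
  60: L=–, R=–
  37: L=–, R=41
  41: L=–, R=44
  66: L=–, R=70
  9: L=–, R=10
  46: L=–, R=55
  55: L=–, R=–
  10: L=–, R=23
  70: L=68, R=–
  68: L=–, R=–
  23: L=–, R=–
  44: L=–, R=–

Path to 70: 30 → 62 → 66 → 70
Path to 44: 30 → 62 → 45 → 37 → 41 → 44
The paths share a prefix ending at 62, then split left and right.

62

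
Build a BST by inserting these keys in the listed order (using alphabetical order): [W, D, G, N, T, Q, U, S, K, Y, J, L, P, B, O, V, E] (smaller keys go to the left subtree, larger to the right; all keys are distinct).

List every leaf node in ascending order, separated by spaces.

B E J L O S V Y

Insert W: tree is empty, so W becomes the root.
Insert D: D < W → go left. Place as left child of W.
Insert G: G < W → go left; G > D → go right. Place as right child of D.
Insert N: N < W → go left; N > D → go right; N > G → go right. Place as right child of G.
Insert T: T < W → go left; T > D → go right; T > G → go right; T > N → go right. Place as right child of N.
Insert Q: Q < W → go left; Q > D → go right; Q > G → go right; Q > N → go right; Q < T → go left. Place as left child of T.
Insert U: U < W → go left; U > D → go right; U > G → go right; U > N → go right; U > T → go right. Place as right child of T.
Insert S: S < W → go left; S > D → go right; S > G → go right; S > N → go right; S < T → go left; S > Q → go right. Place as right child of Q.
Insert K: K < W → go left; K > D → go right; K > G → go right; K < N → go left. Place as left child of N.
Insert Y: Y > W → go right. Place as right child of W.
Insert J: J < W → go left; J > D → go right; J > G → go right; J < N → go left; J < K → go left. Place as left child of K.
Insert L: L < W → go left; L > D → go right; L > G → go right; L < N → go left; L > K → go right. Place as right child of K.
Insert P: P < W → go left; P > D → go right; P > G → go right; P > N → go right; P < T → go left; P < Q → go left. Place as left child of Q.
Insert B: B < W → go left; B < D → go left. Place as left child of D.
Insert O: O < W → go left; O > D → go right; O > G → go right; O > N → go right; O < T → go left; O < Q → go left; O < P → go left. Place as left child of P.
Insert V: V < W → go left; V > D → go right; V > G → go right; V > N → go right; V > T → go right; V > U → go right. Place as right child of U.
Insert E: E < W → go left; E > D → go right; E < G → go left. Place as left child of G.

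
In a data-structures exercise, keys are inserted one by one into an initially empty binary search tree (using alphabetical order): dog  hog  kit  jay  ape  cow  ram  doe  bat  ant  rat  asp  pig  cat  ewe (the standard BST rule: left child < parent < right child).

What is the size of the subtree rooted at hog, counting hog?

Insert dog: tree is empty, so dog becomes the root.
Insert hog: hog > dog → go right. Place as right child of dog.
Insert kit: kit > dog → go right; kit > hog → go right. Place as right child of hog.
Insert jay: jay > dog → go right; jay > hog → go right; jay < kit → go left. Place as left child of kit.
Insert ape: ape < dog → go left. Place as left child of dog.
Insert cow: cow < dog → go left; cow > ape → go right. Place as right child of ape.
Insert ram: ram > dog → go right; ram > hog → go right; ram > kit → go right. Place as right child of kit.
Insert doe: doe < dog → go left; doe > ape → go right; doe > cow → go right. Place as right child of cow.
Insert bat: bat < dog → go left; bat > ape → go right; bat < cow → go left. Place as left child of cow.
Insert ant: ant < dog → go left; ant < ape → go left. Place as left child of ape.
Insert rat: rat > dog → go right; rat > hog → go right; rat > kit → go right; rat > ram → go right. Place as right child of ram.
Insert asp: asp < dog → go left; asp > ape → go right; asp < cow → go left; asp < bat → go left. Place as left child of bat.
Insert pig: pig > dog → go right; pig > hog → go right; pig > kit → go right; pig < ram → go left. Place as left child of ram.
Insert cat: cat < dog → go left; cat > ape → go right; cat < cow → go left; cat > bat → go right. Place as right child of bat.
Insert ewe: ewe > dog → go right; ewe < hog → go left. Place as left child of hog.

Subtree rooted at hog contains: hog, ewe, kit, jay, ram, pig, rat — 7 nodes.

7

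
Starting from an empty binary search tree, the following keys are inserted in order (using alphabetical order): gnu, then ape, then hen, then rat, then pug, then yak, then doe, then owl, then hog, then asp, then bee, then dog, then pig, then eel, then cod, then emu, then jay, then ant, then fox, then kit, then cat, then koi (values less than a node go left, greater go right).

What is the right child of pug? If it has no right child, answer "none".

Resulting structure (node: left, right):
  gnu: L=ape, R=hen
  ape: L=ant, R=doe
  hen: L=–, R=rat
  rat: L=pug, R=yak
  pug: L=owl, R=–
  yak: L=–, R=–
  doe: L=asp, R=dog
  owl: L=hog, R=pig
  hog: L=–, R=jay
  asp: L=–, R=bee
  bee: L=–, R=cod
  dog: L=–, R=eel
  pig: L=–, R=–
  eel: L=–, R=emu
  cod: L=cat, R=–
  emu: L=–, R=fox
  jay: L=–, R=kit
  ant: L=–, R=–
  fox: L=–, R=–
  kit: L=–, R=koi
  cat: L=–, R=–
  koi: L=–, R=–

none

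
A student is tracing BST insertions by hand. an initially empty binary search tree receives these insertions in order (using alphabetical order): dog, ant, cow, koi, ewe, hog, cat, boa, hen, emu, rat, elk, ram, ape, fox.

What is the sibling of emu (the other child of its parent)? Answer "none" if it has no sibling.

hog

dog: root
ant: left child of dog (depth 1)
cow: right child of ant (depth 2)
koi: right child of dog (depth 1)
ewe: left child of koi (depth 2)
hog: right child of ewe (depth 3)
cat: left child of cow (depth 3)
boa: left child of cat (depth 4)
hen: left child of hog (depth 4)
emu: left child of ewe (depth 3)
rat: right child of koi (depth 2)
elk: left child of emu (depth 4)
ram: left child of rat (depth 3)
ape: left child of boa (depth 5)
fox: left child of hen (depth 5)

emu's parent is ewe; the other child of ewe is hog.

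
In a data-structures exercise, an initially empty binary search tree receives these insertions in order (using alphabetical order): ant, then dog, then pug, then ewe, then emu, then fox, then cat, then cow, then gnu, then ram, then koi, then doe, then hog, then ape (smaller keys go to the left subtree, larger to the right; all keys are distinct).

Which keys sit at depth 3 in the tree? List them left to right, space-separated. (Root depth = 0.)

ant: root
dog: right child of ant (depth 1)
pug: right child of dog (depth 2)
ewe: left child of pug (depth 3)
emu: left child of ewe (depth 4)
fox: right child of ewe (depth 4)
cat: left child of dog (depth 2)
cow: right child of cat (depth 3)
gnu: right child of fox (depth 5)
ram: right child of pug (depth 3)
koi: right child of gnu (depth 6)
doe: right child of cow (depth 4)
hog: left child of koi (depth 7)
ape: left child of cat (depth 3)

ape cow ewe ram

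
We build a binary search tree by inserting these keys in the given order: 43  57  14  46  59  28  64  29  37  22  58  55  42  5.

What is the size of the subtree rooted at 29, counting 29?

3

43: root
57: right child of 43 (depth 1)
14: left child of 43 (depth 1)
46: left child of 57 (depth 2)
59: right child of 57 (depth 2)
28: right child of 14 (depth 2)
64: right child of 59 (depth 3)
29: right child of 28 (depth 3)
37: right child of 29 (depth 4)
22: left child of 28 (depth 3)
58: left child of 59 (depth 3)
55: right child of 46 (depth 3)
42: right child of 37 (depth 5)
5: left child of 14 (depth 2)

Subtree rooted at 29 contains: 29, 37, 42 — 3 nodes.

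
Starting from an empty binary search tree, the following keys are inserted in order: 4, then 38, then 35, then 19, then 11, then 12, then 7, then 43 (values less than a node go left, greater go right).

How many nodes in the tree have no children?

4: root
38: right child of 4 (depth 1)
35: left child of 38 (depth 2)
19: left child of 35 (depth 3)
11: left child of 19 (depth 4)
12: right child of 11 (depth 5)
7: left child of 11 (depth 5)
43: right child of 38 (depth 2)

Leaves: 7, 12, 43 — 3 in total.

3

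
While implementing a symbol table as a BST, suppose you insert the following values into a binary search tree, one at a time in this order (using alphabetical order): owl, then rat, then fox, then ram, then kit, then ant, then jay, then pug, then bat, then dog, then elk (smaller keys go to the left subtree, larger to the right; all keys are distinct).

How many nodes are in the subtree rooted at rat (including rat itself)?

3

Resulting structure (node: left, right):
  owl: L=fox, R=rat
  rat: L=ram, R=–
  fox: L=ant, R=kit
  ram: L=pug, R=–
  kit: L=jay, R=–
  ant: L=–, R=bat
  jay: L=–, R=–
  pug: L=–, R=–
  bat: L=–, R=dog
  dog: L=–, R=elk
  elk: L=–, R=–

Subtree rooted at rat contains: rat, ram, pug — 3 nodes.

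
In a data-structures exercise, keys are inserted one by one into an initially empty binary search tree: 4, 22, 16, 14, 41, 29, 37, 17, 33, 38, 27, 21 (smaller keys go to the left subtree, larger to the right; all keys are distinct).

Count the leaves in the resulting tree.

5

Resulting structure (node: left, right):
  4: L=–, R=22
  22: L=16, R=41
  16: L=14, R=17
  14: L=–, R=–
  41: L=29, R=–
  29: L=27, R=37
  37: L=33, R=38
  17: L=–, R=21
  33: L=–, R=–
  38: L=–, R=–
  27: L=–, R=–
  21: L=–, R=–

Leaves: 14, 21, 27, 33, 38 — 5 in total.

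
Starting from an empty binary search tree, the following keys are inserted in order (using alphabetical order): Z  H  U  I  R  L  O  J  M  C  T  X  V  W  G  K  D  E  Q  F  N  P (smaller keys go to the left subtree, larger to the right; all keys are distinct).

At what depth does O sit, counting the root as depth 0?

6

Z: root
H: left child of Z (depth 1)
U: right child of H (depth 2)
I: left child of U (depth 3)
R: right child of I (depth 4)
L: left child of R (depth 5)
O: right child of L (depth 6)
J: left child of L (depth 6)
M: left child of O (depth 7)
C: left child of H (depth 2)
T: right child of R (depth 5)
X: right child of U (depth 3)
V: left child of X (depth 4)
W: right child of V (depth 5)
G: right child of C (depth 3)
K: right child of J (depth 7)
D: left child of G (depth 4)
E: right child of D (depth 5)
Q: right child of O (depth 7)
F: right child of E (depth 6)
N: right child of M (depth 8)
P: left child of Q (depth 8)

Path to O: Z → H → U → I → R → L → O, which is 6 edges.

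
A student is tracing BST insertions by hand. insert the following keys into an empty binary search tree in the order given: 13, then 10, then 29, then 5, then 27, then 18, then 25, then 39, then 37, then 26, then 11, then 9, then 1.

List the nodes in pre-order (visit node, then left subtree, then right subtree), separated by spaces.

Resulting structure (node: left, right):
  13: L=10, R=29
  10: L=5, R=11
  29: L=27, R=39
  5: L=1, R=9
  27: L=18, R=–
  18: L=–, R=25
  25: L=–, R=26
  39: L=37, R=–
  37: L=–, R=–
  26: L=–, R=–
  11: L=–, R=–
  9: L=–, R=–
  1: L=–, R=–

13 10 5 1 9 11 29 27 18 25 26 39 37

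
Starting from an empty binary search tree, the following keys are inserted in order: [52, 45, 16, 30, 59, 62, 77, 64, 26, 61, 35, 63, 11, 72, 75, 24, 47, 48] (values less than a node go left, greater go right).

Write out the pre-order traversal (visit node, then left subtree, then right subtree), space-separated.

52: root
45: left child of 52 (depth 1)
16: left child of 45 (depth 2)
30: right child of 16 (depth 3)
59: right child of 52 (depth 1)
62: right child of 59 (depth 2)
77: right child of 62 (depth 3)
64: left child of 77 (depth 4)
26: left child of 30 (depth 4)
61: left child of 62 (depth 3)
35: right child of 30 (depth 4)
63: left child of 64 (depth 5)
11: left child of 16 (depth 3)
72: right child of 64 (depth 5)
75: right child of 72 (depth 6)
24: left child of 26 (depth 5)
47: right child of 45 (depth 2)
48: right child of 47 (depth 3)

52 45 16 11 30 26 24 35 47 48 59 62 61 77 64 63 72 75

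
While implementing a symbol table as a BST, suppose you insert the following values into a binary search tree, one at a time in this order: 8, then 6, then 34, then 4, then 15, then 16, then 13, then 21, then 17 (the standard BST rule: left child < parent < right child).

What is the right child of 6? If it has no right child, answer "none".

none

8: root
6: left child of 8 (depth 1)
34: right child of 8 (depth 1)
4: left child of 6 (depth 2)
15: left child of 34 (depth 2)
16: right child of 15 (depth 3)
13: left child of 15 (depth 3)
21: right child of 16 (depth 4)
17: left child of 21 (depth 5)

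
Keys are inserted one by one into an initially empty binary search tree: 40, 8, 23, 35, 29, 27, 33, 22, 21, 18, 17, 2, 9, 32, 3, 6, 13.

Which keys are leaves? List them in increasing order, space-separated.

6 13 27 32

Resulting structure (node: left, right):
  40: L=8, R=–
  8: L=2, R=23
  23: L=22, R=35
  35: L=29, R=–
  29: L=27, R=33
  27: L=–, R=–
  33: L=32, R=–
  22: L=21, R=–
  21: L=18, R=–
  18: L=17, R=–
  17: L=9, R=–
  2: L=–, R=3
  9: L=–, R=13
  32: L=–, R=–
  3: L=–, R=6
  6: L=–, R=–
  13: L=–, R=–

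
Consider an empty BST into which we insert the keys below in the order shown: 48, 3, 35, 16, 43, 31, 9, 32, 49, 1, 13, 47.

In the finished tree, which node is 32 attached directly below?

Resulting structure (node: left, right):
  48: L=3, R=49
  3: L=1, R=35
  35: L=16, R=43
  16: L=9, R=31
  43: L=–, R=47
  31: L=–, R=32
  9: L=–, R=13
  32: L=–, R=–
  49: L=–, R=–
  1: L=–, R=–
  13: L=–, R=–
  47: L=–, R=–

31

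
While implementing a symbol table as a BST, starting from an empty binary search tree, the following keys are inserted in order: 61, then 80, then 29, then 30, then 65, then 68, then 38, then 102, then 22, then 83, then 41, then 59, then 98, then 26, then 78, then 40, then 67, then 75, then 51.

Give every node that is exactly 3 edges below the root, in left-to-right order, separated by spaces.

61: root
80: right child of 61 (depth 1)
29: left child of 61 (depth 1)
30: right child of 29 (depth 2)
65: left child of 80 (depth 2)
68: right child of 65 (depth 3)
38: right child of 30 (depth 3)
102: right child of 80 (depth 2)
22: left child of 29 (depth 2)
83: left child of 102 (depth 3)
41: right child of 38 (depth 4)
59: right child of 41 (depth 5)
98: right child of 83 (depth 4)
26: right child of 22 (depth 3)
78: right child of 68 (depth 4)
40: left child of 41 (depth 5)
67: left child of 68 (depth 4)
75: left child of 78 (depth 5)
51: left child of 59 (depth 6)

26 38 68 83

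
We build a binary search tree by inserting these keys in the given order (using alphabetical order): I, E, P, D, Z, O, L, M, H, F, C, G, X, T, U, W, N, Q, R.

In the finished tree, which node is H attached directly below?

E

Resulting structure (node: left, right):
  I: L=E, R=P
  E: L=D, R=H
  P: L=O, R=Z
  D: L=C, R=–
  Z: L=X, R=–
  O: L=L, R=–
  L: L=–, R=M
  M: L=–, R=N
  H: L=F, R=–
  F: L=–, R=G
  C: L=–, R=–
  G: L=–, R=–
  X: L=T, R=–
  T: L=Q, R=U
  U: L=–, R=W
  W: L=–, R=–
  N: L=–, R=–
  Q: L=–, R=R
  R: L=–, R=–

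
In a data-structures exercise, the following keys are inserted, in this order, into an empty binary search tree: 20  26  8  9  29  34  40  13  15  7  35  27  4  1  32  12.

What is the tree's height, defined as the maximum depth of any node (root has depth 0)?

20: root
26: right child of 20 (depth 1)
8: left child of 20 (depth 1)
9: right child of 8 (depth 2)
29: right child of 26 (depth 2)
34: right child of 29 (depth 3)
40: right child of 34 (depth 4)
13: right child of 9 (depth 3)
15: right child of 13 (depth 4)
7: left child of 8 (depth 2)
35: left child of 40 (depth 5)
27: left child of 29 (depth 3)
4: left child of 7 (depth 3)
1: left child of 4 (depth 4)
32: left child of 34 (depth 4)
12: left child of 13 (depth 4)

The deepest node is 35 at depth 5.

5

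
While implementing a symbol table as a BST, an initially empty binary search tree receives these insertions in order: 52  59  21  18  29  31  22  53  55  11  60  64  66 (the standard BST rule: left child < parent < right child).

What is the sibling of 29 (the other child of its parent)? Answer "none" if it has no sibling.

Insert 52: tree is empty, so 52 becomes the root.
Insert 59: 59 > 52 → go right. Place as right child of 52.
Insert 21: 21 < 52 → go left. Place as left child of 52.
Insert 18: 18 < 52 → go left; 18 < 21 → go left. Place as left child of 21.
Insert 29: 29 < 52 → go left; 29 > 21 → go right. Place as right child of 21.
Insert 31: 31 < 52 → go left; 31 > 21 → go right; 31 > 29 → go right. Place as right child of 29.
Insert 22: 22 < 52 → go left; 22 > 21 → go right; 22 < 29 → go left. Place as left child of 29.
Insert 53: 53 > 52 → go right; 53 < 59 → go left. Place as left child of 59.
Insert 55: 55 > 52 → go right; 55 < 59 → go left; 55 > 53 → go right. Place as right child of 53.
Insert 11: 11 < 52 → go left; 11 < 21 → go left; 11 < 18 → go left. Place as left child of 18.
Insert 60: 60 > 52 → go right; 60 > 59 → go right. Place as right child of 59.
Insert 64: 64 > 52 → go right; 64 > 59 → go right; 64 > 60 → go right. Place as right child of 60.
Insert 66: 66 > 52 → go right; 66 > 59 → go right; 66 > 60 → go right; 66 > 64 → go right. Place as right child of 64.

29's parent is 21; the other child of 21 is 18.

18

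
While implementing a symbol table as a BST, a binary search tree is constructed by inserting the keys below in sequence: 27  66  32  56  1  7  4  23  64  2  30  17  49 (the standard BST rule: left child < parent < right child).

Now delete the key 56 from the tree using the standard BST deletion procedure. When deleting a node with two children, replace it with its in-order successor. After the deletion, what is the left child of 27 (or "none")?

Insert 27: tree is empty, so 27 becomes the root.
Insert 66: 66 > 27 → go right. Place as right child of 27.
Insert 32: 32 > 27 → go right; 32 < 66 → go left. Place as left child of 66.
Insert 56: 56 > 27 → go right; 56 < 66 → go left; 56 > 32 → go right. Place as right child of 32.
Insert 1: 1 < 27 → go left. Place as left child of 27.
Insert 7: 7 < 27 → go left; 7 > 1 → go right. Place as right child of 1.
Insert 4: 4 < 27 → go left; 4 > 1 → go right; 4 < 7 → go left. Place as left child of 7.
Insert 23: 23 < 27 → go left; 23 > 1 → go right; 23 > 7 → go right. Place as right child of 7.
Insert 64: 64 > 27 → go right; 64 < 66 → go left; 64 > 32 → go right; 64 > 56 → go right. Place as right child of 56.
Insert 2: 2 < 27 → go left; 2 > 1 → go right; 2 < 7 → go left; 2 < 4 → go left. Place as left child of 4.
Insert 30: 30 > 27 → go right; 30 < 66 → go left; 30 < 32 → go left. Place as left child of 32.
Insert 17: 17 < 27 → go left; 17 > 1 → go right; 17 > 7 → go right; 17 < 23 → go left. Place as left child of 23.
Insert 49: 49 > 27 → go right; 49 < 66 → go left; 49 > 32 → go right; 49 < 56 → go left. Place as left child of 56.

Delete 56 (two children — replace with in-order successor).
After deletion, 27's left child: 1.

1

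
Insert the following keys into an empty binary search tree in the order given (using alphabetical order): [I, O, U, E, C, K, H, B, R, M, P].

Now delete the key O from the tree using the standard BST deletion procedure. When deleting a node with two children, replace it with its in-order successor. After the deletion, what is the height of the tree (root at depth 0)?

Insert I: tree is empty, so I becomes the root.
Insert O: O > I → go right. Place as right child of I.
Insert U: U > I → go right; U > O → go right. Place as right child of O.
Insert E: E < I → go left. Place as left child of I.
Insert C: C < I → go left; C < E → go left. Place as left child of E.
Insert K: K > I → go right; K < O → go left. Place as left child of O.
Insert H: H < I → go left; H > E → go right. Place as right child of E.
Insert B: B < I → go left; B < E → go left; B < C → go left. Place as left child of C.
Insert R: R > I → go right; R > O → go right; R < U → go left. Place as left child of U.
Insert M: M > I → go right; M < O → go left; M > K → go right. Place as right child of K.
Insert P: P > I → go right; P > O → go right; P < U → go left; P < R → go left. Place as left child of R.

Delete O (two children — replace with in-order successor).
After deletion, deepest node is B at depth 3.

3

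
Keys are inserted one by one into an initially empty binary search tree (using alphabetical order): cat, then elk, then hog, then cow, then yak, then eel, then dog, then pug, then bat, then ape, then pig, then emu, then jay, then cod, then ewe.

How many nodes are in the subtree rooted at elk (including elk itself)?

cat: root
elk: right child of cat (depth 1)
hog: right child of elk (depth 2)
cow: left child of elk (depth 2)
yak: right child of hog (depth 3)
eel: right child of cow (depth 3)
dog: left child of eel (depth 4)
pug: left child of yak (depth 4)
bat: left child of cat (depth 1)
ape: left child of bat (depth 2)
pig: left child of pug (depth 5)
emu: left child of hog (depth 3)
jay: left child of pig (depth 6)
cod: left child of cow (depth 3)
ewe: right child of emu (depth 4)

Subtree rooted at elk contains: elk, cow, cod, eel, dog, hog, emu, ewe, yak, pug, pig, jay — 12 nodes.

12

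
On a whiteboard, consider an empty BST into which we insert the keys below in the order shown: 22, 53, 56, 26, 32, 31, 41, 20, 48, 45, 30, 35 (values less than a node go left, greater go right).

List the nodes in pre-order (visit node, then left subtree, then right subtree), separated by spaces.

22: root
53: right child of 22 (depth 1)
56: right child of 53 (depth 2)
26: left child of 53 (depth 2)
32: right child of 26 (depth 3)
31: left child of 32 (depth 4)
41: right child of 32 (depth 4)
20: left child of 22 (depth 1)
48: right child of 41 (depth 5)
45: left child of 48 (depth 6)
30: left child of 31 (depth 5)
35: left child of 41 (depth 5)

22 20 53 26 32 31 30 41 35 48 45 56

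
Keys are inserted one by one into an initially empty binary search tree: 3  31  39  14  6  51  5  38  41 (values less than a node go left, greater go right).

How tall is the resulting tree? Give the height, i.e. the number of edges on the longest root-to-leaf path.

4

Insert 3: tree is empty, so 3 becomes the root.
Insert 31: 31 > 3 → go right. Place as right child of 3.
Insert 39: 39 > 3 → go right; 39 > 31 → go right. Place as right child of 31.
Insert 14: 14 > 3 → go right; 14 < 31 → go left. Place as left child of 31.
Insert 6: 6 > 3 → go right; 6 < 31 → go left; 6 < 14 → go left. Place as left child of 14.
Insert 51: 51 > 3 → go right; 51 > 31 → go right; 51 > 39 → go right. Place as right child of 39.
Insert 5: 5 > 3 → go right; 5 < 31 → go left; 5 < 14 → go left; 5 < 6 → go left. Place as left child of 6.
Insert 38: 38 > 3 → go right; 38 > 31 → go right; 38 < 39 → go left. Place as left child of 39.
Insert 41: 41 > 3 → go right; 41 > 31 → go right; 41 > 39 → go right; 41 < 51 → go left. Place as left child of 51.

The deepest node is 5 at depth 4.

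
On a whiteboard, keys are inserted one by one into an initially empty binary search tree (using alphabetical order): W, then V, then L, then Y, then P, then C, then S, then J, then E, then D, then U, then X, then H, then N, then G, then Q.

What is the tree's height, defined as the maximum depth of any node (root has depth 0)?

7

Insert W: tree is empty, so W becomes the root.
Insert V: V < W → go left. Place as left child of W.
Insert L: L < W → go left; L < V → go left. Place as left child of V.
Insert Y: Y > W → go right. Place as right child of W.
Insert P: P < W → go left; P < V → go left; P > L → go right. Place as right child of L.
Insert C: C < W → go left; C < V → go left; C < L → go left. Place as left child of L.
Insert S: S < W → go left; S < V → go left; S > L → go right; S > P → go right. Place as right child of P.
Insert J: J < W → go left; J < V → go left; J < L → go left; J > C → go right. Place as right child of C.
Insert E: E < W → go left; E < V → go left; E < L → go left; E > C → go right; E < J → go left. Place as left child of J.
Insert D: D < W → go left; D < V → go left; D < L → go left; D > C → go right; D < J → go left; D < E → go left. Place as left child of E.
Insert U: U < W → go left; U < V → go left; U > L → go right; U > P → go right; U > S → go right. Place as right child of S.
Insert X: X > W → go right; X < Y → go left. Place as left child of Y.
Insert H: H < W → go left; H < V → go left; H < L → go left; H > C → go right; H < J → go left; H > E → go right. Place as right child of E.
Insert N: N < W → go left; N < V → go left; N > L → go right; N < P → go left. Place as left child of P.
Insert G: G < W → go left; G < V → go left; G < L → go left; G > C → go right; G < J → go left; G > E → go right; G < H → go left. Place as left child of H.
Insert Q: Q < W → go left; Q < V → go left; Q > L → go right; Q > P → go right; Q < S → go left. Place as left child of S.

The deepest node is G at depth 7.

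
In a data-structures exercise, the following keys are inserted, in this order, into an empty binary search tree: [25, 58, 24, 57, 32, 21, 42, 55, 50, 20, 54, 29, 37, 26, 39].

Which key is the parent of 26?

29

25: root
58: right child of 25 (depth 1)
24: left child of 25 (depth 1)
57: left child of 58 (depth 2)
32: left child of 57 (depth 3)
21: left child of 24 (depth 2)
42: right child of 32 (depth 4)
55: right child of 42 (depth 5)
50: left child of 55 (depth 6)
20: left child of 21 (depth 3)
54: right child of 50 (depth 7)
29: left child of 32 (depth 4)
37: left child of 42 (depth 5)
26: left child of 29 (depth 5)
39: right child of 37 (depth 6)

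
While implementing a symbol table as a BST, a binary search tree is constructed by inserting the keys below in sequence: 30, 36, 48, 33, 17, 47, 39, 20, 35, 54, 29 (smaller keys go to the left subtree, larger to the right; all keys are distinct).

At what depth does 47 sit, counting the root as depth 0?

3

Insert 30: tree is empty, so 30 becomes the root.
Insert 36: 36 > 30 → go right. Place as right child of 30.
Insert 48: 48 > 30 → go right; 48 > 36 → go right. Place as right child of 36.
Insert 33: 33 > 30 → go right; 33 < 36 → go left. Place as left child of 36.
Insert 17: 17 < 30 → go left. Place as left child of 30.
Insert 47: 47 > 30 → go right; 47 > 36 → go right; 47 < 48 → go left. Place as left child of 48.
Insert 39: 39 > 30 → go right; 39 > 36 → go right; 39 < 48 → go left; 39 < 47 → go left. Place as left child of 47.
Insert 20: 20 < 30 → go left; 20 > 17 → go right. Place as right child of 17.
Insert 35: 35 > 30 → go right; 35 < 36 → go left; 35 > 33 → go right. Place as right child of 33.
Insert 54: 54 > 30 → go right; 54 > 36 → go right; 54 > 48 → go right. Place as right child of 48.
Insert 29: 29 < 30 → go left; 29 > 17 → go right; 29 > 20 → go right. Place as right child of 20.

Path to 47: 30 → 36 → 48 → 47, which is 3 edges.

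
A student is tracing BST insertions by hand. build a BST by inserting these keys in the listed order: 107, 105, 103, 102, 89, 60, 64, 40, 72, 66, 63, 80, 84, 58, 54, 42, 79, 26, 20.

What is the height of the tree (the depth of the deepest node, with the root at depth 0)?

9

Insert 107: tree is empty, so 107 becomes the root.
Insert 105: 105 < 107 → go left. Place as left child of 107.
Insert 103: 103 < 107 → go left; 103 < 105 → go left. Place as left child of 105.
Insert 102: 102 < 107 → go left; 102 < 105 → go left; 102 < 103 → go left. Place as left child of 103.
Insert 89: 89 < 107 → go left; 89 < 105 → go left; 89 < 103 → go left; 89 < 102 → go left. Place as left child of 102.
Insert 60: 60 < 107 → go left; 60 < 105 → go left; 60 < 103 → go left; 60 < 102 → go left; 60 < 89 → go left. Place as left child of 89.
Insert 64: 64 < 107 → go left; 64 < 105 → go left; 64 < 103 → go left; 64 < 102 → go left; 64 < 89 → go left; 64 > 60 → go right. Place as right child of 60.
Insert 40: 40 < 107 → go left; 40 < 105 → go left; 40 < 103 → go left; 40 < 102 → go left; 40 < 89 → go left; 40 < 60 → go left. Place as left child of 60.
Insert 72: 72 < 107 → go left; 72 < 105 → go left; 72 < 103 → go left; 72 < 102 → go left; 72 < 89 → go left; 72 > 60 → go right; 72 > 64 → go right. Place as right child of 64.
Insert 66: 66 < 107 → go left; 66 < 105 → go left; 66 < 103 → go left; 66 < 102 → go left; 66 < 89 → go left; 66 > 60 → go right; 66 > 64 → go right; 66 < 72 → go left. Place as left child of 72.
Insert 63: 63 < 107 → go left; 63 < 105 → go left; 63 < 103 → go left; 63 < 102 → go left; 63 < 89 → go left; 63 > 60 → go right; 63 < 64 → go left. Place as left child of 64.
Insert 80: 80 < 107 → go left; 80 < 105 → go left; 80 < 103 → go left; 80 < 102 → go left; 80 < 89 → go left; 80 > 60 → go right; 80 > 64 → go right; 80 > 72 → go right. Place as right child of 72.
Insert 84: 84 < 107 → go left; 84 < 105 → go left; 84 < 103 → go left; 84 < 102 → go left; 84 < 89 → go left; 84 > 60 → go right; 84 > 64 → go right; 84 > 72 → go right; 84 > 80 → go right. Place as right child of 80.
Insert 58: 58 < 107 → go left; 58 < 105 → go left; 58 < 103 → go left; 58 < 102 → go left; 58 < 89 → go left; 58 < 60 → go left; 58 > 40 → go right. Place as right child of 40.
Insert 54: 54 < 107 → go left; 54 < 105 → go left; 54 < 103 → go left; 54 < 102 → go left; 54 < 89 → go left; 54 < 60 → go left; 54 > 40 → go right; 54 < 58 → go left. Place as left child of 58.
Insert 42: 42 < 107 → go left; 42 < 105 → go left; 42 < 103 → go left; 42 < 102 → go left; 42 < 89 → go left; 42 < 60 → go left; 42 > 40 → go right; 42 < 58 → go left; 42 < 54 → go left. Place as left child of 54.
Insert 79: 79 < 107 → go left; 79 < 105 → go left; 79 < 103 → go left; 79 < 102 → go left; 79 < 89 → go left; 79 > 60 → go right; 79 > 64 → go right; 79 > 72 → go right; 79 < 80 → go left. Place as left child of 80.
Insert 26: 26 < 107 → go left; 26 < 105 → go left; 26 < 103 → go left; 26 < 102 → go left; 26 < 89 → go left; 26 < 60 → go left; 26 < 40 → go left. Place as left child of 40.
Insert 20: 20 < 107 → go left; 20 < 105 → go left; 20 < 103 → go left; 20 < 102 → go left; 20 < 89 → go left; 20 < 60 → go left; 20 < 40 → go left; 20 < 26 → go left. Place as left child of 26.

The deepest node is 84 at depth 9.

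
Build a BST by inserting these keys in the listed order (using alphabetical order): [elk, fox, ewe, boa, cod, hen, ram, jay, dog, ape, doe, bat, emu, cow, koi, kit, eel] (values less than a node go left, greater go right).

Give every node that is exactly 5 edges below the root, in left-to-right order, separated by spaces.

elk: root
fox: right child of elk (depth 1)
ewe: left child of fox (depth 2)
boa: left child of elk (depth 1)
cod: right child of boa (depth 2)
hen: right child of fox (depth 2)
ram: right child of hen (depth 3)
jay: left child of ram (depth 4)
dog: right child of cod (depth 3)
ape: left child of boa (depth 2)
doe: left child of dog (depth 4)
bat: right child of ape (depth 3)
emu: left child of ewe (depth 3)
cow: left child of doe (depth 5)
koi: right child of jay (depth 5)
kit: left child of koi (depth 6)
eel: right child of dog (depth 4)

cow koi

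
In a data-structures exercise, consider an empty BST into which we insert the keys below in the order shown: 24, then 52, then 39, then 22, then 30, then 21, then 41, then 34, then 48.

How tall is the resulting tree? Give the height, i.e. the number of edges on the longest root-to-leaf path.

4

24: root
52: right child of 24 (depth 1)
39: left child of 52 (depth 2)
22: left child of 24 (depth 1)
30: left child of 39 (depth 3)
21: left child of 22 (depth 2)
41: right child of 39 (depth 3)
34: right child of 30 (depth 4)
48: right child of 41 (depth 4)

The deepest node is 34 at depth 4.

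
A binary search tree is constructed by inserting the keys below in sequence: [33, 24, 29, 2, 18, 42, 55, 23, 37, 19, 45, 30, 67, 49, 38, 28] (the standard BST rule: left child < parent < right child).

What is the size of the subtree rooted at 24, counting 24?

33: root
24: left child of 33 (depth 1)
29: right child of 24 (depth 2)
2: left child of 24 (depth 2)
18: right child of 2 (depth 3)
42: right child of 33 (depth 1)
55: right child of 42 (depth 2)
23: right child of 18 (depth 4)
37: left child of 42 (depth 2)
19: left child of 23 (depth 5)
45: left child of 55 (depth 3)
30: right child of 29 (depth 3)
67: right child of 55 (depth 3)
49: right child of 45 (depth 4)
38: right child of 37 (depth 3)
28: left child of 29 (depth 3)

Subtree rooted at 24 contains: 24, 2, 18, 23, 19, 29, 28, 30 — 8 nodes.

8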